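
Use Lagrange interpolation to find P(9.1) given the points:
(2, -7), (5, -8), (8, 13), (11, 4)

Lagrange interpolation formula:
P(x) = Σ yᵢ × Lᵢ(x)
where Lᵢ(x) = Π_{j≠i} (x - xⱼ)/(xᵢ - xⱼ)

L_0(9.1) = (9.1 - 5)/(2 - 5) × (9.1 - 8)/(2 - 8) × (9.1 - 11)/(2 - 11) = 0.052895
L_1(9.1) = (9.1 - 2)/(5 - 2) × (9.1 - 8)/(5 - 8) × (9.1 - 11)/(5 - 11) = -0.274796
L_2(9.1) = (9.1 - 2)/(8 - 2) × (9.1 - 5)/(8 - 5) × (9.1 - 11)/(8 - 11) = 1.024241
L_3(9.1) = (9.1 - 2)/(11 - 2) × (9.1 - 5)/(11 - 5) × (9.1 - 8)/(11 - 8) = 0.197660

P(9.1) = (-7)×L_0(9.1) + (-8)×L_1(9.1) + 13×L_2(9.1) + 4×L_3(9.1)
P(9.1) = 15.933877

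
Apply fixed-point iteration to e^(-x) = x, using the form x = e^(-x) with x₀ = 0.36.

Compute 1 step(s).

Equation: e^(-x) = x
Fixed-point form: x = e^(-x)
x₀ = 0.36

x_1 = g(0.360000) = 0.697676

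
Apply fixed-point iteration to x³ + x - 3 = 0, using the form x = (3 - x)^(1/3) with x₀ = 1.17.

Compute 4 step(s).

Equation: x³ + x - 3 = 0
Fixed-point form: x = (3 - x)^(1/3)
x₀ = 1.17

x_1 = g(1.170000) = 1.223161
x_2 = g(1.223161) = 1.211200
x_3 = g(1.211200) = 1.213912
x_4 = g(1.213912) = 1.213298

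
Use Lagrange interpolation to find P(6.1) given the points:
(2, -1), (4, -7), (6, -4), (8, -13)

Lagrange interpolation formula:
P(x) = Σ yᵢ × Lᵢ(x)
where Lᵢ(x) = Π_{j≠i} (x - xⱼ)/(xᵢ - xⱼ)

L_0(6.1) = (6.1 - 4)/(2 - 4) × (6.1 - 6)/(2 - 6) × (6.1 - 8)/(2 - 8) = 0.008312
L_1(6.1) = (6.1 - 2)/(4 - 2) × (6.1 - 6)/(4 - 6) × (6.1 - 8)/(4 - 8) = -0.048687
L_2(6.1) = (6.1 - 2)/(6 - 2) × (6.1 - 4)/(6 - 4) × (6.1 - 8)/(6 - 8) = 1.022437
L_3(6.1) = (6.1 - 2)/(8 - 2) × (6.1 - 4)/(8 - 4) × (6.1 - 6)/(8 - 6) = 0.017937

P(6.1) = (-1)×L_0(6.1) + (-7)×L_1(6.1) + (-4)×L_2(6.1) + (-13)×L_3(6.1)
P(6.1) = -3.990438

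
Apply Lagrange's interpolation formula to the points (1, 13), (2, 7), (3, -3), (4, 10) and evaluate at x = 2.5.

Lagrange interpolation formula:
P(x) = Σ yᵢ × Lᵢ(x)
where Lᵢ(x) = Π_{j≠i} (x - xⱼ)/(xᵢ - xⱼ)

L_0(2.5) = (2.5 - 2)/(1 - 2) × (2.5 - 3)/(1 - 3) × (2.5 - 4)/(1 - 4) = -0.062500
L_1(2.5) = (2.5 - 1)/(2 - 1) × (2.5 - 3)/(2 - 3) × (2.5 - 4)/(2 - 4) = 0.562500
L_2(2.5) = (2.5 - 1)/(3 - 1) × (2.5 - 2)/(3 - 2) × (2.5 - 4)/(3 - 4) = 0.562500
L_3(2.5) = (2.5 - 1)/(4 - 1) × (2.5 - 2)/(4 - 2) × (2.5 - 3)/(4 - 3) = -0.062500

P(2.5) = 13×L_0(2.5) + 7×L_1(2.5) + (-3)×L_2(2.5) + 10×L_3(2.5)
P(2.5) = 0.812500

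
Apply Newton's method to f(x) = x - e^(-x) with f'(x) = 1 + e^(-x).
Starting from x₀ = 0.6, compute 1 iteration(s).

f(x) = x - e^(-x)
f'(x) = 1 + e^(-x)
x₀ = 0.6

Newton-Raphson formula: x_{n+1} = x_n - f(x_n)/f'(x_n)

Iteration 1:
  f(0.600000) = 0.051188
  f'(0.600000) = 1.548812
  x_1 = 0.600000 - 0.051188/1.548812 = 0.566950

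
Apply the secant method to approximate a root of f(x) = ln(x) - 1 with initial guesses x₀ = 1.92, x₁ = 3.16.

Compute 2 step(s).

f(x) = ln(x) - 1
x₀ = 1.92, x₁ = 3.16

Secant formula: x_{n+1} = x_n - f(x_n)(x_n - x_{n-1})/(f(x_n) - f(x_{n-1}))

Iteration 1:
  f(1.920000) = -0.347675
  f(3.160000) = 0.150572
  x_2 = 3.160000 - 0.150572×(3.160000 - 1.920000)/(0.150572 - (-0.347675))
       = 2.785267
Iteration 2:
  f(3.160000) = 0.150572
  f(2.785267) = 0.024344
  x_3 = 2.785267 - 0.024344×(2.785267 - 3.160000)/(0.024344 - 0.150572)
       = 2.712998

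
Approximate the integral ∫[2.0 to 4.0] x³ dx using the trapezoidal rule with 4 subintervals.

f(x) = x³
a = 2.0, b = 4.0, n = 4
h = (b - a)/n = 0.500000

Trapezoidal rule: (h/2)[f(x₀) + 2f(x₁) + 2f(x₂) + ... + f(xₙ)]

x_0 = 2.0000, f(x_0) = 8.000000, coefficient = 1
x_1 = 2.5000, f(x_1) = 15.625000, coefficient = 2
x_2 = 3.0000, f(x_2) = 27.000000, coefficient = 2
x_3 = 3.5000, f(x_3) = 42.875000, coefficient = 2
x_4 = 4.0000, f(x_4) = 64.000000, coefficient = 1

I ≈ (0.500000/2) × 243.000000 = 60.750000
Exact value: 60.000000
Error: 0.750000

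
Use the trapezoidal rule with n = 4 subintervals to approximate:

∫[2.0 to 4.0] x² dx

f(x) = x²
a = 2.0, b = 4.0, n = 4
h = (b - a)/n = 0.500000

Trapezoidal rule: (h/2)[f(x₀) + 2f(x₁) + 2f(x₂) + ... + f(xₙ)]

x_0 = 2.0000, f(x_0) = 4.000000, coefficient = 1
x_1 = 2.5000, f(x_1) = 6.250000, coefficient = 2
x_2 = 3.0000, f(x_2) = 9.000000, coefficient = 2
x_3 = 3.5000, f(x_3) = 12.250000, coefficient = 2
x_4 = 4.0000, f(x_4) = 16.000000, coefficient = 1

I ≈ (0.500000/2) × 75.000000 = 18.750000
Exact value: 18.666667
Error: 0.083333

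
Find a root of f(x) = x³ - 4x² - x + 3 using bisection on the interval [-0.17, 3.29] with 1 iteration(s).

f(x) = x³ - 4x² - x + 3
Initial interval: [-0.17, 3.29]

Iteration 1:
  c_1 = (-0.170000 + 3.290000)/2 = 1.560000
  f(c_1) = f(1.560000) = -4.497984
  f(a) × f(c) < 0, new interval: [-0.170000, 1.560000]

After 1 iteration(s), the approximation is c_1 = 1.560000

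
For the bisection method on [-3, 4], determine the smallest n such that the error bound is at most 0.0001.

We need (b-a)/2^n ≤ 0.0001
(4 - (-3))/2^n ≤ 0.0001
7/2^n ≤ 0.0001
2^n ≥ 70000
n ≥ log₂(70000) = 16.10
n ≥ 17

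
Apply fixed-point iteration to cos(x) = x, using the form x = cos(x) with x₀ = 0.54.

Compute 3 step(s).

Equation: cos(x) = x
Fixed-point form: x = cos(x)
x₀ = 0.54

x_1 = g(0.540000) = 0.857709
x_2 = g(0.857709) = 0.654172
x_3 = g(0.654172) = 0.793552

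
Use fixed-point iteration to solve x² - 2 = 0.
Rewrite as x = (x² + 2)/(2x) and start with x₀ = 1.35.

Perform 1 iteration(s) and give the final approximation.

Equation: x² - 2 = 0
Fixed-point form: x = (x² + 2)/(2x)
x₀ = 1.35

x_1 = g(1.350000) = 1.415741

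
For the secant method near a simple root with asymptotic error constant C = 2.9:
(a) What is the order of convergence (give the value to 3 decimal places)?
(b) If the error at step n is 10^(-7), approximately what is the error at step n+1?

(a) Secant method has superlinear convergence with order φ = (1+√5)/2 ≈ 1.618.
    This means |e_{n+1}| ≈ C|e_n|^1.618.

(b) With |e_n| = 10^(-7) and C = 2.9:
    |e_{n+1}| ≈ 2.9 × (10^(-7))^1.618 = 2.9 × 10^(-11.33)

(a) ≈ 1.618 (golden ratio); (b) |e_{n+1}| ≈ 1.368e-11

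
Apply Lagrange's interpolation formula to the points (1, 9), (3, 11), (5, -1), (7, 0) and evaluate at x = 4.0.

Lagrange interpolation formula:
P(x) = Σ yᵢ × Lᵢ(x)
where Lᵢ(x) = Π_{j≠i} (x - xⱼ)/(xᵢ - xⱼ)

L_0(4.0) = (4.0 - 3)/(1 - 3) × (4.0 - 5)/(1 - 5) × (4.0 - 7)/(1 - 7) = -0.062500
L_1(4.0) = (4.0 - 1)/(3 - 1) × (4.0 - 5)/(3 - 5) × (4.0 - 7)/(3 - 7) = 0.562500
L_2(4.0) = (4.0 - 1)/(5 - 1) × (4.0 - 3)/(5 - 3) × (4.0 - 7)/(5 - 7) = 0.562500
L_3(4.0) = (4.0 - 1)/(7 - 1) × (4.0 - 3)/(7 - 3) × (4.0 - 5)/(7 - 5) = -0.062500

P(4.0) = 9×L_0(4.0) + 11×L_1(4.0) + (-1)×L_2(4.0) + 0×L_3(4.0)
P(4.0) = 5.062500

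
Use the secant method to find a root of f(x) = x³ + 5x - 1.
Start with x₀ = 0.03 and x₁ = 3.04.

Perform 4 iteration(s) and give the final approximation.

f(x) = x³ + 5x - 1
x₀ = 0.03, x₁ = 3.04

Secant formula: x_{n+1} = x_n - f(x_n)(x_n - x_{n-1})/(f(x_n) - f(x_{n-1}))

Iteration 1:
  f(0.030000) = -0.849973
  f(3.040000) = 42.294464
  x_2 = 3.040000 - 42.294464×(3.040000 - 0.030000)/(42.294464 - (-0.849973))
       = 0.089299
Iteration 2:
  f(3.040000) = 42.294464
  f(0.089299) = -0.552793
  x_3 = 0.089299 - (-0.552793)×(0.089299 - 3.040000)/(-0.552793 - 42.294464)
       = 0.127367
Iteration 3:
  f(0.089299) = -0.552793
  f(0.127367) = -0.361097
  x_4 = 0.127367 - (-0.361097)×(0.127367 - 0.089299)/(-0.361097 - (-0.552793))
       = 0.199077
Iteration 4:
  f(0.127367) = -0.361097
  f(0.199077) = 0.003273
  x_5 = 0.199077 - 0.003273×(0.199077 - 0.127367)/(0.003273 - (-0.361097))
       = 0.198433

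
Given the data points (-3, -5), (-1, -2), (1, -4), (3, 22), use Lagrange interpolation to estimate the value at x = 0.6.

Lagrange interpolation formula:
P(x) = Σ yᵢ × Lᵢ(x)
where Lᵢ(x) = Π_{j≠i} (x - xⱼ)/(xᵢ - xⱼ)

L_0(0.6) = (0.6 - (-1))/(-3 - (-1)) × (0.6 - 1)/(-3 - 1) × (0.6 - 3)/(-3 - 3) = -0.032000
L_1(0.6) = (0.6 - (-3))/(-1 - (-3)) × (0.6 - 1)/(-1 - 1) × (0.6 - 3)/(-1 - 3) = 0.216000
L_2(0.6) = (0.6 - (-3))/(1 - (-3)) × (0.6 - (-1))/(1 - (-1)) × (0.6 - 3)/(1 - 3) = 0.864000
L_3(0.6) = (0.6 - (-3))/(3 - (-3)) × (0.6 - (-1))/(3 - (-1)) × (0.6 - 1)/(3 - 1) = -0.048000

P(0.6) = (-5)×L_0(0.6) + (-2)×L_1(0.6) + (-4)×L_2(0.6) + 22×L_3(0.6)
P(0.6) = -4.784000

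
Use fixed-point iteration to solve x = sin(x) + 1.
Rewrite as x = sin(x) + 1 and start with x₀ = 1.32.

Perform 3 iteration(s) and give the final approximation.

Equation: x = sin(x) + 1
Fixed-point form: x = sin(x) + 1
x₀ = 1.32

x_1 = g(1.320000) = 1.968715
x_2 = g(1.968715) = 1.921869
x_3 = g(1.921869) = 1.939004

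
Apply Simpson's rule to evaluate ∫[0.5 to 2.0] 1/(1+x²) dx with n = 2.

f(x) = 1/(1+x²)
a = 0.5, b = 2.0, n = 2
h = (b - a)/n = 0.750000

Simpson's rule: (h/3)[f(x₀) + 4f(x₁) + 2f(x₂) + ... + f(xₙ)]

x_0 = 0.5000, f(x_0) = 0.800000, coefficient = 1
x_1 = 1.2500, f(x_1) = 0.390244, coefficient = 4
x_2 = 2.0000, f(x_2) = 0.200000, coefficient = 1

I ≈ (0.750000/3) × 2.560976 = 0.640244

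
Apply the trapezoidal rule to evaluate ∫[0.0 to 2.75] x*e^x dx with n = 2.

f(x) = x*e^x
a = 0.0, b = 2.75, n = 2
h = (b - a)/n = 1.375000

Trapezoidal rule: (h/2)[f(x₀) + 2f(x₁) + 2f(x₂) + ... + f(xₙ)]

x_0 = 0.0000, f(x_0) = 0.000000, coefficient = 1
x_1 = 1.3750, f(x_1) = 5.438230, coefficient = 2
x_2 = 2.7500, f(x_2) = 43.017238, coefficient = 1

I ≈ (1.375000/2) × 53.893699 = 37.051918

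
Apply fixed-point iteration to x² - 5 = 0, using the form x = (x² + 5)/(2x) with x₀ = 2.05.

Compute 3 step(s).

Equation: x² - 5 = 0
Fixed-point form: x = (x² + 5)/(2x)
x₀ = 2.05

x_1 = g(2.050000) = 2.244512
x_2 = g(2.244512) = 2.236084
x_3 = g(2.236084) = 2.236068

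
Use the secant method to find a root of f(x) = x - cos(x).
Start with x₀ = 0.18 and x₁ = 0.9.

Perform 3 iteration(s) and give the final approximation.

f(x) = x - cos(x)
x₀ = 0.18, x₁ = 0.9

Secant formula: x_{n+1} = x_n - f(x_n)(x_n - x_{n-1})/(f(x_n) - f(x_{n-1}))

Iteration 1:
  f(0.180000) = -0.803844
  f(0.900000) = 0.278390
  x_2 = 0.900000 - 0.278390×(0.900000 - 0.180000)/(0.278390 - (-0.803844))
       = 0.714790
Iteration 2:
  f(0.900000) = 0.278390
  f(0.714790) = -0.040441
  x_3 = 0.714790 - (-0.040441)×(0.714790 - 0.900000)/(-0.040441 - 0.278390)
       = 0.738282
Iteration 3:
  f(0.714790) = -0.040441
  f(0.738282) = -0.001343
  x_4 = 0.738282 - (-0.001343)×(0.738282 - 0.714790)/(-0.001343 - (-0.040441))
       = 0.739089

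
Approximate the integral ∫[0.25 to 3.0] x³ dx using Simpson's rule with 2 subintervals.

f(x) = x³
a = 0.25, b = 3.0, n = 2
h = (b - a)/n = 1.375000

Simpson's rule: (h/3)[f(x₀) + 4f(x₁) + 2f(x₂) + ... + f(xₙ)]

x_0 = 0.2500, f(x_0) = 0.015625, coefficient = 1
x_1 = 1.6250, f(x_1) = 4.291016, coefficient = 4
x_2 = 3.0000, f(x_2) = 27.000000, coefficient = 1

I ≈ (1.375000/3) × 44.179688 = 20.249023
Exact value: 20.249023
Error: 0.000000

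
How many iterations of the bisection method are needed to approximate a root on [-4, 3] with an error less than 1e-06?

We need (b-a)/2^n ≤ 1e-06
(3 - (-4))/2^n ≤ 1e-06
7/2^n ≤ 1e-06
2^n ≥ 7000000
n ≥ log₂(7000000) = 22.74
n ≥ 23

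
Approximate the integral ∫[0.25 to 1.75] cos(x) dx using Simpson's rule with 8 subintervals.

f(x) = cos(x)
a = 0.25, b = 1.75, n = 8
h = (b - a)/n = 0.187500

Simpson's rule: (h/3)[f(x₀) + 4f(x₁) + 2f(x₂) + ... + f(xₙ)]

x_0 = 0.2500, f(x_0) = 0.968912, coefficient = 1
x_1 = 0.4375, f(x_1) = 0.905814, coefficient = 4
x_2 = 0.6250, f(x_2) = 0.810963, coefficient = 2
x_3 = 0.8125, f(x_3) = 0.687686, coefficient = 4
x_4 = 1.0000, f(x_4) = 0.540302, coefficient = 2
x_5 = 1.1875, f(x_5) = 0.373980, coefficient = 4
x_6 = 1.3750, f(x_6) = 0.194548, coefficient = 2
x_7 = 1.5625, f(x_7) = 0.008296, coefficient = 4
x_8 = 1.7500, f(x_8) = -0.178246, coefficient = 1

I ≈ (0.187500/3) × 11.785393 = 0.736587
Exact value: 0.736582
Error: 0.000005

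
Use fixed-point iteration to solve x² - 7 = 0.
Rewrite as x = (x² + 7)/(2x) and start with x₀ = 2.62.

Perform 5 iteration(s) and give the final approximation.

Equation: x² - 7 = 0
Fixed-point form: x = (x² + 7)/(2x)
x₀ = 2.62

x_1 = g(2.620000) = 2.645878
x_2 = g(2.645878) = 2.645751
x_3 = g(2.645751) = 2.645751
x_4 = g(2.645751) = 2.645751
x_5 = g(2.645751) = 2.645751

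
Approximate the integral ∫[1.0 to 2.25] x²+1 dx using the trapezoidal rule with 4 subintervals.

f(x) = x²+1
a = 1.0, b = 2.25, n = 4
h = (b - a)/n = 0.312500

Trapezoidal rule: (h/2)[f(x₀) + 2f(x₁) + 2f(x₂) + ... + f(xₙ)]

x_0 = 1.0000, f(x_0) = 2.000000, coefficient = 1
x_1 = 1.3125, f(x_1) = 2.722656, coefficient = 2
x_2 = 1.6250, f(x_2) = 3.640625, coefficient = 2
x_3 = 1.9375, f(x_3) = 4.753906, coefficient = 2
x_4 = 2.2500, f(x_4) = 6.062500, coefficient = 1

I ≈ (0.312500/2) × 30.296875 = 4.733887
Exact value: 4.713542
Error: 0.020345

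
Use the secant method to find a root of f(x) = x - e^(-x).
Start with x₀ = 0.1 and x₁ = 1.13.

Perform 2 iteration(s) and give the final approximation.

f(x) = x - e^(-x)
x₀ = 0.1, x₁ = 1.13

Secant formula: x_{n+1} = x_n - f(x_n)(x_n - x_{n-1})/(f(x_n) - f(x_{n-1}))

Iteration 1:
  f(0.100000) = -0.804837
  f(1.130000) = 0.806967
  x_2 = 1.130000 - 0.806967×(1.130000 - 0.100000)/(0.806967 - (-0.804837))
       = 0.614320
Iteration 2:
  f(1.130000) = 0.806967
  f(0.614320) = 0.073311
  x_3 = 0.614320 - 0.073311×(0.614320 - 1.130000)/(0.073311 - 0.806967)
       = 0.562790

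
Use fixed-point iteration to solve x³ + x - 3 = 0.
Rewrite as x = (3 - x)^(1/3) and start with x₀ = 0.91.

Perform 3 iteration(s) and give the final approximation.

Equation: x³ + x - 3 = 0
Fixed-point form: x = (3 - x)^(1/3)
x₀ = 0.91

x_1 = g(0.910000) = 1.278543
x_2 = g(1.278543) = 1.198483
x_3 = g(1.198483) = 1.216782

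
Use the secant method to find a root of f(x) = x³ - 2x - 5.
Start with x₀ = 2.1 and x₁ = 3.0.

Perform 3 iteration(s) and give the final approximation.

f(x) = x³ - 2x - 5
x₀ = 2.1, x₁ = 3.0

Secant formula: x_{n+1} = x_n - f(x_n)(x_n - x_{n-1})/(f(x_n) - f(x_{n-1}))

Iteration 1:
  f(2.100000) = 0.061000
  f(3.000000) = 16.000000
  x_2 = 3.000000 - 16.000000×(3.000000 - 2.100000)/(16.000000 - 0.061000)
       = 2.096556
Iteration 2:
  f(3.000000) = 16.000000
  f(2.096556) = 0.022394
  x_3 = 2.096556 - 0.022394×(2.096556 - 3.000000)/(0.022394 - 16.000000)
       = 2.095289
Iteration 3:
  f(2.096556) = 0.022394
  f(2.095289) = 0.008239
  x_4 = 2.095289 - 0.008239×(2.095289 - 2.096556)/(0.008239 - 0.022394)
       = 2.094552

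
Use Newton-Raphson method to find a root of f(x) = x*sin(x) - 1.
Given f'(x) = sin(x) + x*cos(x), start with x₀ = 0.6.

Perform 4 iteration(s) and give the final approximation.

f(x) = x*sin(x) - 1
f'(x) = sin(x) + x*cos(x)
x₀ = 0.6

Newton-Raphson formula: x_{n+1} = x_n - f(x_n)/f'(x_n)

Iteration 1:
  f(0.600000) = -0.661215
  f'(0.600000) = 1.059844
  x_1 = 0.600000 - (-0.661215)/1.059844 = 1.223879
Iteration 2:
  f(1.223879) = 0.150967
  f'(1.223879) = 1.356545
  x_2 = 1.223879 - 0.150967/1.356545 = 1.112591
Iteration 3:
  f(1.112591) = -0.002175
  f'(1.112591) = 1.388990
  x_3 = 1.112591 - (-0.002175)/1.388990 = 1.114157
Iteration 4:
  f(1.114157) = 0.000000
  f'(1.114157) = 1.388809
  x_4 = 1.114157 - 0.000000/1.388809 = 1.114157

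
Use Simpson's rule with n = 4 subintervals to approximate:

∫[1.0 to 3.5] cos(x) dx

f(x) = cos(x)
a = 1.0, b = 3.5, n = 4
h = (b - a)/n = 0.625000

Simpson's rule: (h/3)[f(x₀) + 4f(x₁) + 2f(x₂) + ... + f(xₙ)]

x_0 = 1.0000, f(x_0) = 0.540302, coefficient = 1
x_1 = 1.6250, f(x_1) = -0.054177, coefficient = 4
x_2 = 2.2500, f(x_2) = -0.628174, coefficient = 2
x_3 = 2.8750, f(x_3) = -0.964674, coefficient = 4
x_4 = 3.5000, f(x_4) = -0.936457, coefficient = 1

I ≈ (0.625000/3) × -5.727907 = -1.193314
Exact value: -1.192254
Error: 0.001060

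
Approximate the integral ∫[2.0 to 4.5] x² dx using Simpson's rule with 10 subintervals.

f(x) = x²
a = 2.0, b = 4.5, n = 10
h = (b - a)/n = 0.250000

Simpson's rule: (h/3)[f(x₀) + 4f(x₁) + 2f(x₂) + ... + f(xₙ)]

x_0 = 2.0000, f(x_0) = 4.000000, coefficient = 1
x_1 = 2.2500, f(x_1) = 5.062500, coefficient = 4
x_2 = 2.5000, f(x_2) = 6.250000, coefficient = 2
x_3 = 2.7500, f(x_3) = 7.562500, coefficient = 4
x_4 = 3.0000, f(x_4) = 9.000000, coefficient = 2
x_5 = 3.2500, f(x_5) = 10.562500, coefficient = 4
x_6 = 3.5000, f(x_6) = 12.250000, coefficient = 2
x_7 = 3.7500, f(x_7) = 14.062500, coefficient = 4
x_8 = 4.0000, f(x_8) = 16.000000, coefficient = 2
x_9 = 4.2500, f(x_9) = 18.062500, coefficient = 4
x_10 = 4.5000, f(x_10) = 20.250000, coefficient = 1

I ≈ (0.250000/3) × 332.500000 = 27.708333
Exact value: 27.708333
Error: 0.000000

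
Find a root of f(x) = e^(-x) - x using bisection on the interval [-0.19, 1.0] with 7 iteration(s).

f(x) = e^(-x) - x
Initial interval: [-0.19, 1.0]

Iteration 1:
  c_1 = (-0.190000 + 1.000000)/2 = 0.405000
  f(c_1) = f(0.405000) = 0.261977
  f(a) × f(c) ≥ 0, new interval: [0.405000, 1.000000]
Iteration 2:
  c_2 = (0.405000 + 1.000000)/2 = 0.702500
  f(c_2) = f(0.702500) = -0.207155
  f(a) × f(c) < 0, new interval: [0.405000, 0.702500]
Iteration 3:
  c_3 = (0.405000 + 0.702500)/2 = 0.553750
  f(c_3) = f(0.553750) = 0.021040
  f(a) × f(c) ≥ 0, new interval: [0.553750, 0.702500]
Iteration 4:
  c_4 = (0.553750 + 0.702500)/2 = 0.628125
  f(c_4) = f(0.628125) = -0.094534
  f(a) × f(c) < 0, new interval: [0.553750, 0.628125]
Iteration 5:
  c_5 = (0.553750 + 0.628125)/2 = 0.590938
  f(c_5) = f(0.590938) = -0.037130
  f(a) × f(c) < 0, new interval: [0.553750, 0.590938]
Iteration 6:
  c_6 = (0.553750 + 0.590938)/2 = 0.572344
  f(c_6) = f(0.572344) = -0.008142
  f(a) × f(c) < 0, new interval: [0.553750, 0.572344]
Iteration 7:
  c_7 = (0.553750 + 0.572344)/2 = 0.563047
  f(c_7) = f(0.563047) = 0.006424
  f(a) × f(c) ≥ 0, new interval: [0.563047, 0.572344]

After 7 iteration(s), the approximation is c_7 = 0.563047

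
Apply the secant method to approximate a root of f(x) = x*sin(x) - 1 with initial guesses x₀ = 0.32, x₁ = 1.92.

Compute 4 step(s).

f(x) = x*sin(x) - 1
x₀ = 0.32, x₁ = 1.92

Secant formula: x_{n+1} = x_n - f(x_n)(x_n - x_{n-1})/(f(x_n) - f(x_{n-1}))

Iteration 1:
  f(0.320000) = -0.899339
  f(1.920000) = 0.804119
  x_2 = 1.920000 - 0.804119×(1.920000 - 0.320000)/(0.804119 - (-0.899339))
       = 1.164718
Iteration 2:
  f(1.920000) = 0.804119
  f(1.164718) = 0.070000
  x_3 = 1.164718 - 0.070000×(1.164718 - 1.920000)/(0.070000 - 0.804119)
       = 1.092700
Iteration 3:
  f(1.164718) = 0.070000
  f(1.092700) = -0.029821
  x_4 = 1.092700 - (-0.029821)×(1.092700 - 1.164718)/(-0.029821 - 0.070000)
       = 1.114216
Iteration 4:
  f(1.092700) = -0.029821
  f(1.114216) = 0.000081
  x_5 = 1.114216 - 0.000081×(1.114216 - 1.092700)/(0.000081 - (-0.029821))
       = 1.114157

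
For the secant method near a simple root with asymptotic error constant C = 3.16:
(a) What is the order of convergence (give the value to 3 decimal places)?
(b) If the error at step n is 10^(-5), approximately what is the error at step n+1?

(a) Secant method has superlinear convergence with order φ = (1+√5)/2 ≈ 1.618.
    This means |e_{n+1}| ≈ C|e_n|^1.618.

(b) With |e_n| = 10^(-5) and C = 3.16:
    |e_{n+1}| ≈ 3.16 × (10^(-5))^1.618 = 3.16 × 10^(-8.09)

(a) ≈ 1.618 (golden ratio); (b) |e_{n+1}| ≈ 2.568e-08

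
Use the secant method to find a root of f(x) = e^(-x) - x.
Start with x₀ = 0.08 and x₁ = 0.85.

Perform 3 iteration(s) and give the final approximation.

f(x) = e^(-x) - x
x₀ = 0.08, x₁ = 0.85

Secant formula: x_{n+1} = x_n - f(x_n)(x_n - x_{n-1})/(f(x_n) - f(x_{n-1}))

Iteration 1:
  f(0.080000) = 0.843116
  f(0.850000) = -0.422585
  x_2 = 0.850000 - (-0.422585)×(0.850000 - 0.080000)/(-0.422585 - 0.843116)
       = 0.592917
Iteration 2:
  f(0.850000) = -0.422585
  f(0.592917) = -0.040204
  x_3 = 0.592917 - (-0.040204)×(0.592917 - 0.850000)/(-0.040204 - (-0.422585))
       = 0.565887
Iteration 3:
  f(0.592917) = -0.040204
  f(0.565887) = 0.001970
  x_4 = 0.565887 - 0.001970×(0.565887 - 0.592917)/(0.001970 - (-0.040204))
       = 0.567149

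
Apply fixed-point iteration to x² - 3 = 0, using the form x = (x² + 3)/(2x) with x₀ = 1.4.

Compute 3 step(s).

Equation: x² - 3 = 0
Fixed-point form: x = (x² + 3)/(2x)
x₀ = 1.4

x_1 = g(1.400000) = 1.771429
x_2 = g(1.771429) = 1.732488
x_3 = g(1.732488) = 1.732051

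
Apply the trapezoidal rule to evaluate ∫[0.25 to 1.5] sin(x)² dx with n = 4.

f(x) = sin(x)²
a = 0.25, b = 1.5, n = 4
h = (b - a)/n = 0.312500

Trapezoidal rule: (h/2)[f(x₀) + 2f(x₁) + 2f(x₂) + ... + f(xₙ)]

x_0 = 0.2500, f(x_0) = 0.061209, coefficient = 1
x_1 = 0.5625, f(x_1) = 0.284412, coefficient = 2
x_2 = 0.8750, f(x_2) = 0.589123, coefficient = 2
x_3 = 1.1875, f(x_3) = 0.860139, coefficient = 2
x_4 = 1.5000, f(x_4) = 0.994996, coefficient = 1

I ≈ (0.312500/2) × 4.523553 = 0.706805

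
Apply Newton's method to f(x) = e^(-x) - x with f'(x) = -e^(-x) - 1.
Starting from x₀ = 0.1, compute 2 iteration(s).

f(x) = e^(-x) - x
f'(x) = -e^(-x) - 1
x₀ = 0.1

Newton-Raphson formula: x_{n+1} = x_n - f(x_n)/f'(x_n)

Iteration 1:
  f(0.100000) = 0.804837
  f'(0.100000) = -1.904837
  x_1 = 0.100000 - 0.804837/(-1.904837) = 0.522523
Iteration 2:
  f(0.522523) = 0.070500
  f'(0.522523) = -1.593023
  x_2 = 0.522523 - 0.070500/(-1.593023) = 0.566778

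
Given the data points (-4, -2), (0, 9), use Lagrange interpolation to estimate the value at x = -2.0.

Lagrange interpolation formula:
P(x) = Σ yᵢ × Lᵢ(x)
where Lᵢ(x) = Π_{j≠i} (x - xⱼ)/(xᵢ - xⱼ)

L_0(-2.0) = (-2.0 - 0)/(-4 - 0) = 0.500000
L_1(-2.0) = (-2.0 - (-4))/(0 - (-4)) = 0.500000

P(-2.0) = (-2)×L_0(-2.0) + 9×L_1(-2.0)
P(-2.0) = 3.500000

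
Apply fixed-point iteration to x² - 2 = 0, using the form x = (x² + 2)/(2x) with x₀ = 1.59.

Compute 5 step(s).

Equation: x² - 2 = 0
Fixed-point form: x = (x² + 2)/(2x)
x₀ = 1.59

x_1 = g(1.590000) = 1.423931
x_2 = g(1.423931) = 1.414247
x_3 = g(1.414247) = 1.414214
x_4 = g(1.414214) = 1.414214
x_5 = g(1.414214) = 1.414214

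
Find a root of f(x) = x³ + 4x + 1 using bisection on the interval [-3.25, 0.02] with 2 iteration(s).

f(x) = x³ + 4x + 1
Initial interval: [-3.25, 0.02]

Iteration 1:
  c_1 = (-3.250000 + 0.020000)/2 = -1.615000
  f(c_1) = f(-1.615000) = -9.672283
  f(a) × f(c) ≥ 0, new interval: [-1.615000, 0.020000]
Iteration 2:
  c_2 = (-1.615000 + 0.020000)/2 = -0.797500
  f(c_2) = f(-0.797500) = -2.697215
  f(a) × f(c) ≥ 0, new interval: [-0.797500, 0.020000]

After 2 iteration(s), the approximation is c_2 = -0.797500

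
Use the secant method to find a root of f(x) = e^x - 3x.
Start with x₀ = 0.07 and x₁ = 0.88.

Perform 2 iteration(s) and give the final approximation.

f(x) = e^x - 3x
x₀ = 0.07, x₁ = 0.88

Secant formula: x_{n+1} = x_n - f(x_n)(x_n - x_{n-1})/(f(x_n) - f(x_{n-1}))

Iteration 1:
  f(0.070000) = 0.862508
  f(0.880000) = -0.229100
  x_2 = 0.880000 - (-0.229100)×(0.880000 - 0.070000)/(-0.229100 - 0.862508)
       = 0.710002
Iteration 2:
  f(0.880000) = -0.229100
  f(0.710002) = -0.096011
  x_3 = 0.710002 - (-0.096011)×(0.710002 - 0.880000)/(-0.096011 - (-0.229100))
       = 0.587366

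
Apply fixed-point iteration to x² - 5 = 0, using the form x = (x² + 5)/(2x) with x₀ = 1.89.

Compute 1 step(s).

Equation: x² - 5 = 0
Fixed-point form: x = (x² + 5)/(2x)
x₀ = 1.89

x_1 = g(1.890000) = 2.267751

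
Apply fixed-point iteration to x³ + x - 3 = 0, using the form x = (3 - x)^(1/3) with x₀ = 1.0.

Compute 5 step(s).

Equation: x³ + x - 3 = 0
Fixed-point form: x = (3 - x)^(1/3)
x₀ = 1.0

x_1 = g(1.000000) = 1.259921
x_2 = g(1.259921) = 1.202790
x_3 = g(1.202790) = 1.215812
x_4 = g(1.215812) = 1.212868
x_5 = g(1.212868) = 1.213535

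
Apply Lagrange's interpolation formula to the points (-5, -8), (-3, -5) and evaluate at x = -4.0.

Lagrange interpolation formula:
P(x) = Σ yᵢ × Lᵢ(x)
where Lᵢ(x) = Π_{j≠i} (x - xⱼ)/(xᵢ - xⱼ)

L_0(-4.0) = (-4.0 - (-3))/(-5 - (-3)) = 0.500000
L_1(-4.0) = (-4.0 - (-5))/(-3 - (-5)) = 0.500000

P(-4.0) = (-8)×L_0(-4.0) + (-5)×L_1(-4.0)
P(-4.0) = -6.500000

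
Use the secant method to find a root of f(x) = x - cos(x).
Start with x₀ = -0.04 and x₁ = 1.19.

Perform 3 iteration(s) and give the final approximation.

f(x) = x - cos(x)
x₀ = -0.04, x₁ = 1.19

Secant formula: x_{n+1} = x_n - f(x_n)(x_n - x_{n-1})/(f(x_n) - f(x_{n-1}))

Iteration 1:
  f(-0.040000) = -1.039200
  f(1.190000) = 0.818340
  x_2 = 1.190000 - 0.818340×(1.190000 - (-0.040000))/(0.818340 - (-1.039200))
       = 0.648123
Iteration 2:
  f(1.190000) = 0.818340
  f(0.648123) = -0.149095
  x_3 = 0.648123 - (-0.149095)×(0.648123 - 1.190000)/(-0.149095 - 0.818340)
       = 0.731634
Iteration 3:
  f(0.648123) = -0.149095
  f(0.731634) = -0.012450
  x_4 = 0.731634 - (-0.012450)×(0.731634 - 0.648123)/(-0.012450 - (-0.149095))
       = 0.739243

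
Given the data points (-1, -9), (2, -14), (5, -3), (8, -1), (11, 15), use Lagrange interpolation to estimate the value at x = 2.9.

Lagrange interpolation formula:
P(x) = Σ yᵢ × Lᵢ(x)
where Lᵢ(x) = Π_{j≠i} (x - xⱼ)/(xᵢ - xⱼ)

L_0(2.9) = (2.9 - 2)/(-1 - 2) × (2.9 - 5)/(-1 - 5) × (2.9 - 8)/(-1 - 8) × (2.9 - 11)/(-1 - 11) = -0.040162
L_1(2.9) = (2.9 - (-1))/(2 - (-1)) × (2.9 - 5)/(2 - 5) × (2.9 - 8)/(2 - 8) × (2.9 - 11)/(2 - 11) = 0.696150
L_2(2.9) = (2.9 - (-1))/(5 - (-1)) × (2.9 - 2)/(5 - 2) × (2.9 - 8)/(5 - 8) × (2.9 - 11)/(5 - 11) = 0.447525
L_3(2.9) = (2.9 - (-1))/(8 - (-1)) × (2.9 - 2)/(8 - 2) × (2.9 - 5)/(8 - 5) × (2.9 - 11)/(8 - 11) = -0.122850
L_4(2.9) = (2.9 - (-1))/(11 - (-1)) × (2.9 - 2)/(11 - 2) × (2.9 - 5)/(11 - 5) × (2.9 - 8)/(11 - 8) = 0.019338

P(2.9) = (-9)×L_0(2.9) + (-14)×L_1(2.9) + (-3)×L_2(2.9) + (-1)×L_3(2.9) + 15×L_4(2.9)
P(2.9) = -10.314300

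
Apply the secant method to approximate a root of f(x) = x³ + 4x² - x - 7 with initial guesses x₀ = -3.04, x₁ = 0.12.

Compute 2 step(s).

f(x) = x³ + 4x² - x - 7
x₀ = -3.04, x₁ = 0.12

Secant formula: x_{n+1} = x_n - f(x_n)(x_n - x_{n-1})/(f(x_n) - f(x_{n-1}))

Iteration 1:
  f(-3.040000) = 4.911936
  f(0.120000) = -7.060672
  x_2 = 0.120000 - (-7.060672)×(0.120000 - (-3.040000))/(-7.060672 - 4.911936)
       = -1.743564
Iteration 2:
  f(0.120000) = -7.060672
  f(-1.743564) = 1.603165
  x_3 = -1.743564 - 1.603165×(-1.743564 - 0.120000)/(1.603165 - (-7.060672))
       = -1.398728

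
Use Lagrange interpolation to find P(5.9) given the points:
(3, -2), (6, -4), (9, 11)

Lagrange interpolation formula:
P(x) = Σ yᵢ × Lᵢ(x)
where Lᵢ(x) = Π_{j≠i} (x - xⱼ)/(xᵢ - xⱼ)

L_0(5.9) = (5.9 - 6)/(3 - 6) × (5.9 - 9)/(3 - 9) = 0.017222
L_1(5.9) = (5.9 - 3)/(6 - 3) × (5.9 - 9)/(6 - 9) = 0.998889
L_2(5.9) = (5.9 - 3)/(9 - 3) × (5.9 - 6)/(9 - 6) = -0.016111

P(5.9) = (-2)×L_0(5.9) + (-4)×L_1(5.9) + 11×L_2(5.9)
P(5.9) = -4.207222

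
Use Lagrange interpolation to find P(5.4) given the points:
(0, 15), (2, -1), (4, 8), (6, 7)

Lagrange interpolation formula:
P(x) = Σ yᵢ × Lᵢ(x)
where Lᵢ(x) = Π_{j≠i} (x - xⱼ)/(xᵢ - xⱼ)

L_0(5.4) = (5.4 - 2)/(0 - 2) × (5.4 - 4)/(0 - 4) × (5.4 - 6)/(0 - 6) = 0.059500
L_1(5.4) = (5.4 - 0)/(2 - 0) × (5.4 - 4)/(2 - 4) × (5.4 - 6)/(2 - 6) = -0.283500
L_2(5.4) = (5.4 - 0)/(4 - 0) × (5.4 - 2)/(4 - 2) × (5.4 - 6)/(4 - 6) = 0.688500
L_3(5.4) = (5.4 - 0)/(6 - 0) × (5.4 - 2)/(6 - 2) × (5.4 - 4)/(6 - 4) = 0.535500

P(5.4) = 15×L_0(5.4) + (-1)×L_1(5.4) + 8×L_2(5.4) + 7×L_3(5.4)
P(5.4) = 10.432500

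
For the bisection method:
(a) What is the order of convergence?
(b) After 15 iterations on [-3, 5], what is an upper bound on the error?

(a) Bisection has linear (order 1) convergence; the error is halved each step.

(b) Error bound = (b-a)/2^n = (5 - (-3))/2^{15}
    = 8/2^{15}

(a) 1 (linear); (b) error ≤ 2.44e-04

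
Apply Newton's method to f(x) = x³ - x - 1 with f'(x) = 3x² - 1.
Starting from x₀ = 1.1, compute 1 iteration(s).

f(x) = x³ - x - 1
f'(x) = 3x² - 1
x₀ = 1.1

Newton-Raphson formula: x_{n+1} = x_n - f(x_n)/f'(x_n)

Iteration 1:
  f(1.100000) = -0.769000
  f'(1.100000) = 2.630000
  x_1 = 1.100000 - (-0.769000)/2.630000 = 1.392395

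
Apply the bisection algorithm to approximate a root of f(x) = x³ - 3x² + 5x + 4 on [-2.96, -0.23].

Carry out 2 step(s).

f(x) = x³ - 3x² + 5x + 4
Initial interval: [-2.96, -0.23]

Iteration 1:
  c_1 = (-2.960000 + (-0.230000))/2 = -1.595000
  f(c_1) = f(-1.595000) = -15.664795
  f(a) × f(c) ≥ 0, new interval: [-1.595000, -0.230000]
Iteration 2:
  c_2 = (-1.595000 + (-0.230000))/2 = -0.912500
  f(c_2) = f(-0.912500) = -3.820268
  f(a) × f(c) ≥ 0, new interval: [-0.912500, -0.230000]

After 2 iteration(s), the approximation is c_2 = -0.912500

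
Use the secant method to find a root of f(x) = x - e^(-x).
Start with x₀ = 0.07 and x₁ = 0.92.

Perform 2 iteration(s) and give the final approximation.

f(x) = x - e^(-x)
x₀ = 0.07, x₁ = 0.92

Secant formula: x_{n+1} = x_n - f(x_n)(x_n - x_{n-1})/(f(x_n) - f(x_{n-1}))

Iteration 1:
  f(0.070000) = -0.862394
  f(0.920000) = 0.521481
  x_2 = 0.920000 - 0.521481×(0.920000 - 0.070000)/(0.521481 - (-0.862394))
       = 0.599697
Iteration 2:
  f(0.920000) = 0.521481
  f(0.599697) = 0.050720
  x_3 = 0.599697 - 0.050720×(0.599697 - 0.920000)/(0.050720 - 0.521481)
       = 0.565188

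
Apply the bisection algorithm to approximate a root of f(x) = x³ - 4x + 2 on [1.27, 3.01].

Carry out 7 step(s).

f(x) = x³ - 4x + 2
Initial interval: [1.27, 3.01]

Iteration 1:
  c_1 = (1.270000 + 3.010000)/2 = 2.140000
  f(c_1) = f(2.140000) = 3.240344
  f(a) × f(c) < 0, new interval: [1.270000, 2.140000]
Iteration 2:
  c_2 = (1.270000 + 2.140000)/2 = 1.705000
  f(c_2) = f(1.705000) = 0.136478
  f(a) × f(c) < 0, new interval: [1.270000, 1.705000]
Iteration 3:
  c_3 = (1.270000 + 1.705000)/2 = 1.487500
  f(c_3) = f(1.487500) = -0.658674
  f(a) × f(c) ≥ 0, new interval: [1.487500, 1.705000]
Iteration 4:
  c_4 = (1.487500 + 1.705000)/2 = 1.596250
  f(c_4) = f(1.596250) = -0.317733
  f(a) × f(c) ≥ 0, new interval: [1.596250, 1.705000]
Iteration 5:
  c_5 = (1.596250 + 1.705000)/2 = 1.650625
  f(c_5) = f(1.650625) = -0.105268
  f(a) × f(c) ≥ 0, new interval: [1.650625, 1.705000]
Iteration 6:
  c_6 = (1.650625 + 1.705000)/2 = 1.677812
  f(c_6) = f(1.677812) = 0.011884
  f(a) × f(c) < 0, new interval: [1.650625, 1.677812]
Iteration 7:
  c_7 = (1.650625 + 1.677812)/2 = 1.664219
  f(c_7) = f(1.664219) = -0.047615
  f(a) × f(c) ≥ 0, new interval: [1.664219, 1.677812]

After 7 iteration(s), the approximation is c_7 = 1.664219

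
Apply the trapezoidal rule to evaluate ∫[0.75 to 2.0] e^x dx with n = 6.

f(x) = e^x
a = 0.75, b = 2.0, n = 6
h = (b - a)/n = 0.208333

Trapezoidal rule: (h/2)[f(x₀) + 2f(x₁) + 2f(x₂) + ... + f(xₙ)]

x_0 = 0.7500, f(x_0) = 2.117000, coefficient = 1
x_1 = 0.9583, f(x_1) = 2.607347, coefficient = 2
x_2 = 1.1667, f(x_2) = 3.211271, coefficient = 2
x_3 = 1.3750, f(x_3) = 3.955077, coefficient = 2
x_4 = 1.5833, f(x_4) = 4.871166, coefficient = 2
x_5 = 1.7917, f(x_5) = 5.999443, coefficient = 2
x_6 = 2.0000, f(x_6) = 7.389056, coefficient = 1

I ≈ (0.208333/2) × 50.794664 = 5.291111
Exact value: 5.272056
Error: 0.019055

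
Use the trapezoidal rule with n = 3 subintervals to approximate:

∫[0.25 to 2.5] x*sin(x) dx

f(x) = x*sin(x)
a = 0.25, b = 2.5, n = 3
h = (b - a)/n = 0.750000

Trapezoidal rule: (h/2)[f(x₀) + 2f(x₁) + 2f(x₂) + ... + f(xₙ)]

x_0 = 0.2500, f(x_0) = 0.061851, coefficient = 1
x_1 = 1.0000, f(x_1) = 0.841471, coefficient = 2
x_2 = 1.7500, f(x_2) = 1.721975, coefficient = 2
x_3 = 2.5000, f(x_3) = 1.496180, coefficient = 1

I ≈ (0.750000/2) × 6.684924 = 2.506847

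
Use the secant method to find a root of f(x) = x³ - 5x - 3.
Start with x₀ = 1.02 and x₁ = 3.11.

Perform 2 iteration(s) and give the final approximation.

f(x) = x³ - 5x - 3
x₀ = 1.02, x₁ = 3.11

Secant formula: x_{n+1} = x_n - f(x_n)(x_n - x_{n-1})/(f(x_n) - f(x_{n-1}))

Iteration 1:
  f(1.020000) = -7.038792
  f(3.110000) = 11.530231
  x_2 = 3.110000 - 11.530231×(3.110000 - 1.020000)/(11.530231 - (-7.038792))
       = 1.812237
Iteration 2:
  f(3.110000) = 11.530231
  f(1.812237) = -6.109429
  x_3 = 1.812237 - (-6.109429)×(1.812237 - 3.110000)/(-6.109429 - 11.530231)
       = 2.261713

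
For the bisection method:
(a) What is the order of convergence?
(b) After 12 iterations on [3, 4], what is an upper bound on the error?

(a) Bisection has linear (order 1) convergence; the error is halved each step.

(b) Error bound = (b-a)/2^n = (4 - 3)/2^{12}
    = 1/2^{12}

(a) 1 (linear); (b) error ≤ 2.44e-04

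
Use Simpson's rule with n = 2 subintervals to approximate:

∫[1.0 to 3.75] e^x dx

f(x) = e^x
a = 1.0, b = 3.75, n = 2
h = (b - a)/n = 1.375000

Simpson's rule: (h/3)[f(x₀) + 4f(x₁) + 2f(x₂) + ... + f(xₙ)]

x_0 = 1.0000, f(x_0) = 2.718282, coefficient = 1
x_1 = 2.3750, f(x_1) = 10.751013, coefficient = 4
x_2 = 3.7500, f(x_2) = 42.521082, coefficient = 1

I ≈ (1.375000/3) × 88.243417 = 40.444899
Exact value: 39.802800
Error: 0.642099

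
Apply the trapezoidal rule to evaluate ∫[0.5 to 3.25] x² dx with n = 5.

f(x) = x²
a = 0.5, b = 3.25, n = 5
h = (b - a)/n = 0.550000

Trapezoidal rule: (h/2)[f(x₀) + 2f(x₁) + 2f(x₂) + ... + f(xₙ)]

x_0 = 0.5000, f(x_0) = 0.250000, coefficient = 1
x_1 = 1.0500, f(x_1) = 1.102500, coefficient = 2
x_2 = 1.6000, f(x_2) = 2.560000, coefficient = 2
x_3 = 2.1500, f(x_3) = 4.622500, coefficient = 2
x_4 = 2.7000, f(x_4) = 7.290000, coefficient = 2
x_5 = 3.2500, f(x_5) = 10.562500, coefficient = 1

I ≈ (0.550000/2) × 41.962500 = 11.539688
Exact value: 11.401042
Error: 0.138646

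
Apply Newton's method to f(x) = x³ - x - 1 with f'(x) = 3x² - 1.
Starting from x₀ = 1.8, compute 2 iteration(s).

f(x) = x³ - x - 1
f'(x) = 3x² - 1
x₀ = 1.8

Newton-Raphson formula: x_{n+1} = x_n - f(x_n)/f'(x_n)

Iteration 1:
  f(1.800000) = 3.032000
  f'(1.800000) = 8.720000
  x_1 = 1.800000 - 3.032000/8.720000 = 1.452294
Iteration 2:
  f(1.452294) = 0.610821
  f'(1.452294) = 5.327470
  x_2 = 1.452294 - 0.610821/5.327470 = 1.337639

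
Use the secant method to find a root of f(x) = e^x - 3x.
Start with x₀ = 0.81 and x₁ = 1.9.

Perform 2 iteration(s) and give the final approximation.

f(x) = e^x - 3x
x₀ = 0.81, x₁ = 1.9

Secant formula: x_{n+1} = x_n - f(x_n)(x_n - x_{n-1})/(f(x_n) - f(x_{n-1}))

Iteration 1:
  f(0.810000) = -0.182092
  f(1.900000) = 0.985894
  x_2 = 1.900000 - 0.985894×(1.900000 - 0.810000)/(0.985894 - (-0.182092))
       = 0.979934
Iteration 2:
  f(1.900000) = 0.985894
  f(0.979934) = -0.275522
  x_3 = 0.979934 - (-0.275522)×(0.979934 - 1.900000)/(-0.275522 - 0.985894)
       = 1.180897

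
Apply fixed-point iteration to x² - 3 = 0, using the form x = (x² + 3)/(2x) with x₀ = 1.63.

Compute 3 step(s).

Equation: x² - 3 = 0
Fixed-point form: x = (x² + 3)/(2x)
x₀ = 1.63

x_1 = g(1.630000) = 1.735245
x_2 = g(1.735245) = 1.732054
x_3 = g(1.732054) = 1.732051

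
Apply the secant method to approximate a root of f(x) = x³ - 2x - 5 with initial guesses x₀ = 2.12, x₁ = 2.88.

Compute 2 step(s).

f(x) = x³ - 2x - 5
x₀ = 2.12, x₁ = 2.88

Secant formula: x_{n+1} = x_n - f(x_n)(x_n - x_{n-1})/(f(x_n) - f(x_{n-1}))

Iteration 1:
  f(2.120000) = 0.288128
  f(2.880000) = 13.127872
  x_2 = 2.880000 - 13.127872×(2.880000 - 2.120000)/(13.127872 - 0.288128)
       = 2.102945
Iteration 2:
  f(2.880000) = 13.127872
  f(2.102945) = 0.094131
  x_3 = 2.102945 - 0.094131×(2.102945 - 2.880000)/(0.094131 - 13.127872)
       = 2.097333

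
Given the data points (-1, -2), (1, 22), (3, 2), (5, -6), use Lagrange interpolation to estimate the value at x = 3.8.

Lagrange interpolation formula:
P(x) = Σ yᵢ × Lᵢ(x)
where Lᵢ(x) = Π_{j≠i} (x - xⱼ)/(xᵢ - xⱼ)

L_0(3.8) = (3.8 - 1)/(-1 - 1) × (3.8 - 3)/(-1 - 3) × (3.8 - 5)/(-1 - 5) = 0.056000
L_1(3.8) = (3.8 - (-1))/(1 - (-1)) × (3.8 - 3)/(1 - 3) × (3.8 - 5)/(1 - 5) = -0.288000
L_2(3.8) = (3.8 - (-1))/(3 - (-1)) × (3.8 - 1)/(3 - 1) × (3.8 - 5)/(3 - 5) = 1.008000
L_3(3.8) = (3.8 - (-1))/(5 - (-1)) × (3.8 - 1)/(5 - 1) × (3.8 - 3)/(5 - 3) = 0.224000

P(3.8) = (-2)×L_0(3.8) + 22×L_1(3.8) + 2×L_2(3.8) + (-6)×L_3(3.8)
P(3.8) = -5.776000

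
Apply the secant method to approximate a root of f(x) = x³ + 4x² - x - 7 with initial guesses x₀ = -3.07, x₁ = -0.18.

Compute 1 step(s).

f(x) = x³ + 4x² - x - 7
x₀ = -3.07, x₁ = -0.18

Secant formula: x_{n+1} = x_n - f(x_n)(x_n - x_{n-1})/(f(x_n) - f(x_{n-1}))

Iteration 1:
  f(-3.070000) = 4.835157
  f(-0.180000) = -6.696232
  x_2 = -0.180000 - (-6.696232)×(-0.180000 - (-3.070000))/(-6.696232 - 4.835157)
       = -1.858212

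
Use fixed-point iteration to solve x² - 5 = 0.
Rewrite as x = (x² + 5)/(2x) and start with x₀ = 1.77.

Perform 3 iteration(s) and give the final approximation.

Equation: x² - 5 = 0
Fixed-point form: x = (x² + 5)/(2x)
x₀ = 1.77

x_1 = g(1.770000) = 2.297429
x_2 = g(2.297429) = 2.236887
x_3 = g(2.236887) = 2.236068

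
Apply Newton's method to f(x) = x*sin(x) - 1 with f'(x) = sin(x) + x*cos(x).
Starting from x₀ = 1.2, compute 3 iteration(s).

f(x) = x*sin(x) - 1
f'(x) = sin(x) + x*cos(x)
x₀ = 1.2

Newton-Raphson formula: x_{n+1} = x_n - f(x_n)/f'(x_n)

Iteration 1:
  f(1.200000) = 0.118447
  f'(1.200000) = 1.366868
  x_1 = 1.200000 - 0.118447/1.366868 = 1.113344
Iteration 2:
  f(1.113344) = -0.001129
  f'(1.113344) = 1.388904
  x_2 = 1.113344 - (-0.001129)/1.388904 = 1.114157
Iteration 3:
  f(1.114157) = 0.000000
  f'(1.114157) = 1.388809
  x_3 = 1.114157 - 0.000000/1.388809 = 1.114157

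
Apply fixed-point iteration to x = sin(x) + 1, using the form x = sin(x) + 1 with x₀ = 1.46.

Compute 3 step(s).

Equation: x = sin(x) + 1
Fixed-point form: x = sin(x) + 1
x₀ = 1.46

x_1 = g(1.460000) = 1.993868
x_2 = g(1.993868) = 1.911832
x_3 = g(1.911832) = 1.942409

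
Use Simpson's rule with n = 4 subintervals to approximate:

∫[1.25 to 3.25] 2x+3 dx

f(x) = 2x+3
a = 1.25, b = 3.25, n = 4
h = (b - a)/n = 0.500000

Simpson's rule: (h/3)[f(x₀) + 4f(x₁) + 2f(x₂) + ... + f(xₙ)]

x_0 = 1.2500, f(x_0) = 5.500000, coefficient = 1
x_1 = 1.7500, f(x_1) = 6.500000, coefficient = 4
x_2 = 2.2500, f(x_2) = 7.500000, coefficient = 2
x_3 = 2.7500, f(x_3) = 8.500000, coefficient = 4
x_4 = 3.2500, f(x_4) = 9.500000, coefficient = 1

I ≈ (0.500000/3) × 90.000000 = 15.000000
Exact value: 15.000000
Error: 0.000000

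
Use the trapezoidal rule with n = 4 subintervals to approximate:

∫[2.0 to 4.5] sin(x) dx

f(x) = sin(x)
a = 2.0, b = 4.5, n = 4
h = (b - a)/n = 0.625000

Trapezoidal rule: (h/2)[f(x₀) + 2f(x₁) + 2f(x₂) + ... + f(xₙ)]

x_0 = 2.0000, f(x_0) = 0.909297, coefficient = 1
x_1 = 2.6250, f(x_1) = 0.493920, coefficient = 2
x_2 = 3.2500, f(x_2) = -0.108195, coefficient = 2
x_3 = 3.8750, f(x_3) = -0.669405, coefficient = 2
x_4 = 4.5000, f(x_4) = -0.977530, coefficient = 1

I ≈ (0.625000/2) × -0.635592 = -0.198623
Exact value: -0.205351
Error: 0.006729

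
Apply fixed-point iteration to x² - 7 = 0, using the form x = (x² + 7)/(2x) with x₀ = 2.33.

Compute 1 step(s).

Equation: x² - 7 = 0
Fixed-point form: x = (x² + 7)/(2x)
x₀ = 2.33

x_1 = g(2.330000) = 2.667146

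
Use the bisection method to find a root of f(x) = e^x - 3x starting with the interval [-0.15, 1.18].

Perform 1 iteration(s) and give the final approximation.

f(x) = e^x - 3x
Initial interval: [-0.15, 1.18]

Iteration 1:
  c_1 = (-0.150000 + 1.180000)/2 = 0.515000
  f(c_1) = f(0.515000) = 0.128639
  f(a) × f(c) ≥ 0, new interval: [0.515000, 1.180000]

After 1 iteration(s), the approximation is c_1 = 0.515000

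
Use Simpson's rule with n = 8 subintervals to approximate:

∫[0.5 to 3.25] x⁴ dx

f(x) = x⁴
a = 0.5, b = 3.25, n = 8
h = (b - a)/n = 0.343750

Simpson's rule: (h/3)[f(x₀) + 4f(x₁) + 2f(x₂) + ... + f(xₙ)]

x_0 = 0.5000, f(x_0) = 0.062500, coefficient = 1
x_1 = 0.8438, f(x_1) = 0.506822, coefficient = 4
x_2 = 1.1875, f(x_2) = 1.988541, coefficient = 2
x_3 = 1.5312, f(x_3) = 5.497743, coefficient = 4
x_4 = 1.8750, f(x_4) = 12.359619, coefficient = 2
x_5 = 2.2188, f(x_5) = 24.234468, coefficient = 4
x_6 = 2.5625, f(x_6) = 43.117691, coefficient = 2
x_7 = 2.9062, f(x_7) = 71.339799, coefficient = 4
x_8 = 3.2500, f(x_8) = 111.566406, coefficient = 1

I ≈ (0.343750/3) × 632.875931 = 72.517034
Exact value: 72.511914
Error: 0.005120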